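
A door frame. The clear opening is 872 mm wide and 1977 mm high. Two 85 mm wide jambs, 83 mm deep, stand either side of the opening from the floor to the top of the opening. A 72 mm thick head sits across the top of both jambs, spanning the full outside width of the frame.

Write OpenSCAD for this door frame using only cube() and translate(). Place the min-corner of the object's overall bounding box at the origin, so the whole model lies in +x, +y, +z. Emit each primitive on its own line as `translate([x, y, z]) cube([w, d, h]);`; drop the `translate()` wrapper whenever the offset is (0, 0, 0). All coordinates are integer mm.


cube([85, 83, 1977]);
translate([957, 0, 0]) cube([85, 83, 1977]);
translate([0, 0, 1977]) cube([1042, 83, 72]);


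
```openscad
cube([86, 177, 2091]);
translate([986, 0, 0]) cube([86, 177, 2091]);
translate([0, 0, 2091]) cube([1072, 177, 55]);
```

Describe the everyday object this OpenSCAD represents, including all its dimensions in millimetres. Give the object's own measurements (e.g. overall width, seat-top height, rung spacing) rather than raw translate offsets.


A door frame. The clear opening is 900 mm wide and 2091 mm high. Two 86 mm wide jambs, 177 mm deep, stand either side of the opening from the floor to the top of the opening. A 55 mm thick head sits across the top of both jambs, spanning the full outside width of the frame.


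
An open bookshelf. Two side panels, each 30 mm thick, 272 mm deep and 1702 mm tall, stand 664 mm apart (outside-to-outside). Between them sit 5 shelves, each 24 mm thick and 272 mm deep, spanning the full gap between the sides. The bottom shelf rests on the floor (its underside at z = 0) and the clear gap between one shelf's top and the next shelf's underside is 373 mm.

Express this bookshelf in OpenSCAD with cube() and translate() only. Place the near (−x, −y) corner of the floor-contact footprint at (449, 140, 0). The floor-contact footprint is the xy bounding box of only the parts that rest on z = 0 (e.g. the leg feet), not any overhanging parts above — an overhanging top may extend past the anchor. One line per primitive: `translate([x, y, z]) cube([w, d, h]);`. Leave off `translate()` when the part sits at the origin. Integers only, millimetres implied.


translate([449, 140, 0]) cube([30, 272, 1702]);
translate([1083, 140, 0]) cube([30, 272, 1702]);
translate([479, 140, 0]) cube([604, 272, 24]);
translate([479, 140, 397]) cube([604, 272, 24]);
translate([479, 140, 794]) cube([604, 272, 24]);
translate([479, 140, 1191]) cube([604, 272, 24]);
translate([479, 140, 1588]) cube([604, 272, 24]);


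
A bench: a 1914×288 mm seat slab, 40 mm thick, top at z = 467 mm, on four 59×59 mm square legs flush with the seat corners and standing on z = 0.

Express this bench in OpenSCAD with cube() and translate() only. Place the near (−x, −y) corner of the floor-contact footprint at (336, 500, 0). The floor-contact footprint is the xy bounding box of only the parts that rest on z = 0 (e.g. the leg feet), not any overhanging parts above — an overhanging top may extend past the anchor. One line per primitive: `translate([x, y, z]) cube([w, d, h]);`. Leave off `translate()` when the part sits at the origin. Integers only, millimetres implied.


translate([336, 500, 427]) cube([1914, 288, 40]);
translate([336, 500, 0]) cube([59, 59, 427]);
translate([336, 729, 0]) cube([59, 59, 427]);
translate([2191, 500, 0]) cube([59, 59, 427]);
translate([2191, 729, 0]) cube([59, 59, 427]);


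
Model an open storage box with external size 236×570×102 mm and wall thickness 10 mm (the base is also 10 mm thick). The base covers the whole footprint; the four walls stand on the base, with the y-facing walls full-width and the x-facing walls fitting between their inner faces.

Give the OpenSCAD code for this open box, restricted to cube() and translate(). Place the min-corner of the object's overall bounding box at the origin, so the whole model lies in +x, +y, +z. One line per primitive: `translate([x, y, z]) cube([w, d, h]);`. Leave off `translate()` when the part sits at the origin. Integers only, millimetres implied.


cube([236, 570, 10]);
translate([0, 0, 10]) cube([236, 10, 92]);
translate([0, 560, 10]) cube([236, 10, 92]);
translate([0, 10, 10]) cube([10, 550, 92]);
translate([226, 10, 10]) cube([10, 550, 92]);


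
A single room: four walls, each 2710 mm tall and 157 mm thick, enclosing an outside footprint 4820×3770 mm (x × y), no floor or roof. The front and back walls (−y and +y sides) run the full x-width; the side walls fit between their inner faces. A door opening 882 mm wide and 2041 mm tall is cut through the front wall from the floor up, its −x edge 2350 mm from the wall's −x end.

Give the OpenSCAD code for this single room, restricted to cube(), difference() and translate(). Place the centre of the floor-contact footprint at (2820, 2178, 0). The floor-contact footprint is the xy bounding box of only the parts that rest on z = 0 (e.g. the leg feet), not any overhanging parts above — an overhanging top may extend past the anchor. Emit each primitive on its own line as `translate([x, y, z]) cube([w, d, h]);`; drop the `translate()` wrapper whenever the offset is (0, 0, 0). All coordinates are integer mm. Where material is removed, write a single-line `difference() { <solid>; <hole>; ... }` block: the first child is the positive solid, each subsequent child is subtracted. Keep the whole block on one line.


difference() { translate([410, 293, 0]) cube([4820, 157, 2710]); translate([2760, 293, 0]) cube([882, 157, 2041]); }
translate([410, 3906, 0]) cube([4820, 157, 2710]);
translate([410, 450, 0]) cube([157, 3456, 2710]);
translate([5073, 450, 0]) cube([157, 3456, 2710]);


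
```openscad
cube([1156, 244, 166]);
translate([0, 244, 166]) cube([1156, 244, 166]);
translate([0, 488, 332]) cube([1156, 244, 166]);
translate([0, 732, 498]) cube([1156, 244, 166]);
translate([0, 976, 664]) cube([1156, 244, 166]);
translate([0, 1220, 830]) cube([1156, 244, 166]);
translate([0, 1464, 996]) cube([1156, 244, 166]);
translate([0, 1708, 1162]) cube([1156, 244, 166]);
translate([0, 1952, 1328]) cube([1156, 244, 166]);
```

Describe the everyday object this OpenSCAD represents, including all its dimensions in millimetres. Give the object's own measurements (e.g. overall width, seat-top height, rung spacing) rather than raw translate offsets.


A straight staircase of 9 solid steps. Each step is 1156 mm wide (x), 244 mm deep (y, the going) and 166 mm tall (the rise). The first step rests on the floor; each subsequent step sits one going further in +y and one rise higher in +z, directly behind and above the previous step with no overlap.


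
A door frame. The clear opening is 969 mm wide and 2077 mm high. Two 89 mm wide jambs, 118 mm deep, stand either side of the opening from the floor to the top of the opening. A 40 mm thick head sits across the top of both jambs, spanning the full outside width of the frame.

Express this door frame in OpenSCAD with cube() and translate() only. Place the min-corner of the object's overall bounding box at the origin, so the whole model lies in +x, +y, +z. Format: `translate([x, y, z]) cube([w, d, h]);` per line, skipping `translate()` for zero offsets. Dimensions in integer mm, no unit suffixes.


cube([89, 118, 2077]);
translate([1058, 0, 0]) cube([89, 118, 2077]);
translate([0, 0, 2077]) cube([1147, 118, 40]);


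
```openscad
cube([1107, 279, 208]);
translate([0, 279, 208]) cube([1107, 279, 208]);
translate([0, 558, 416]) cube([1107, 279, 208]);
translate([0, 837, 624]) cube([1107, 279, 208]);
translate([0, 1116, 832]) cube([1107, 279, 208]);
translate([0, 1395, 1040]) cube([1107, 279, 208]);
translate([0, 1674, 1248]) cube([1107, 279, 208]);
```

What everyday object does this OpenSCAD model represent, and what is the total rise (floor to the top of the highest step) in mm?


A staircase. The total rise is 1456 mm.

7 identical blocks, each offset up and back from the previous — a staircase. Each step is 208 mm tall and there are 7 of them, so the total rise is 7 × 208 = 1456 mm.


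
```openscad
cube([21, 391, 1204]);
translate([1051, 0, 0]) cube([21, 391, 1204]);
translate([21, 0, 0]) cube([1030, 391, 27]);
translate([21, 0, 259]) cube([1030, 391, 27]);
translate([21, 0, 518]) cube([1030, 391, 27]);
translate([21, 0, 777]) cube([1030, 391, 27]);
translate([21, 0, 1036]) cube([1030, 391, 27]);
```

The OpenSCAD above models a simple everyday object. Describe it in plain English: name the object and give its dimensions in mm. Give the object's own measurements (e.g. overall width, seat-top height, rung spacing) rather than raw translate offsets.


An open bookshelf. Two side panels, each 21 mm thick, 391 mm deep and 1204 mm tall, stand 1072 mm apart (outside-to-outside). Between them sit 5 shelves, each 27 mm thick and 391 mm deep, spanning the full gap between the sides. The bottom shelf rests on the floor (its underside at z = 0) and the clear gap between one shelf's top and the next shelf's underside is 232 mm.


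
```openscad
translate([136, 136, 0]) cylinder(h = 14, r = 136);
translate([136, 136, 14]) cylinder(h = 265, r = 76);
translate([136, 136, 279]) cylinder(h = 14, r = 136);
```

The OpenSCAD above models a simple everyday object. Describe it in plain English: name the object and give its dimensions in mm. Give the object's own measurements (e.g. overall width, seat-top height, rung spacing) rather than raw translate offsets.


A spool: two coaxial disc flanges of radius 136 mm and thickness 14 mm, joined by a core cylinder of radius 76 mm and height 265 mm. The lower flange rests on z = 0 and the three cylinders share a vertical axis.


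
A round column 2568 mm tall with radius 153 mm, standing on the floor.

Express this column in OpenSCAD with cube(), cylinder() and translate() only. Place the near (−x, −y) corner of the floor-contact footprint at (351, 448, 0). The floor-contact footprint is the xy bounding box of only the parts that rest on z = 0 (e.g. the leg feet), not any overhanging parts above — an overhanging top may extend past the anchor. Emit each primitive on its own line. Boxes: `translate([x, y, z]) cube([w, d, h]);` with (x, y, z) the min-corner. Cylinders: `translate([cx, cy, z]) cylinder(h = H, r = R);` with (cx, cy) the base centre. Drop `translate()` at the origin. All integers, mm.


translate([504, 601, 0]) cylinder(h = 2568, r = 153);


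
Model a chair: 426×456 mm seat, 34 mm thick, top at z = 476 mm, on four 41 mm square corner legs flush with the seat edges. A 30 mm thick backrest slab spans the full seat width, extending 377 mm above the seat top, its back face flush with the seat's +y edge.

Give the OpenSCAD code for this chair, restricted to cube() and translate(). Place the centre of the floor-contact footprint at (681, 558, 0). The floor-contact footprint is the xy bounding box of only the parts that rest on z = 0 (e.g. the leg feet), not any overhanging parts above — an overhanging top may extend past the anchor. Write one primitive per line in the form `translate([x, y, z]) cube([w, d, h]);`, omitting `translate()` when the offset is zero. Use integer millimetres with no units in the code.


// leg_h = 476 - 34 = 442
translate([468, 330, 442]) cube([426, 456, 34]);
translate([468, 330, 0]) cube([41, 41, 442]);
translate([853, 330, 0]) cube([41, 41, 442]);
translate([468, 745, 0]) cube([41, 41, 442]);
translate([853, 745, 0]) cube([41, 41, 442]);
translate([468, 756, 476]) cube([426, 30, 377]);


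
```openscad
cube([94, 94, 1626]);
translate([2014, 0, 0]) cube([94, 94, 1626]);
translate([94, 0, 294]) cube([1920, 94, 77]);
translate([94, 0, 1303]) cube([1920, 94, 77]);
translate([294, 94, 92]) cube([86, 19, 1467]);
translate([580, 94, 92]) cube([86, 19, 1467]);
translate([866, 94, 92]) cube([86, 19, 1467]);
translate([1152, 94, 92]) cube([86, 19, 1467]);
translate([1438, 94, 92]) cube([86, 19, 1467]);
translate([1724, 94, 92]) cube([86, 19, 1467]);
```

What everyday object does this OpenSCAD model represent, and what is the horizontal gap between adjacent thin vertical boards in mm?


A fence section. The picket gap is 200 mm.

Two posts, two rails, 6 pickets — a fence section. Span 1920 mm holds 6 pickets of 86 mm with 7 equal gaps: ⌊(1920 − 6·86) / 7⌋ = 200 mm.


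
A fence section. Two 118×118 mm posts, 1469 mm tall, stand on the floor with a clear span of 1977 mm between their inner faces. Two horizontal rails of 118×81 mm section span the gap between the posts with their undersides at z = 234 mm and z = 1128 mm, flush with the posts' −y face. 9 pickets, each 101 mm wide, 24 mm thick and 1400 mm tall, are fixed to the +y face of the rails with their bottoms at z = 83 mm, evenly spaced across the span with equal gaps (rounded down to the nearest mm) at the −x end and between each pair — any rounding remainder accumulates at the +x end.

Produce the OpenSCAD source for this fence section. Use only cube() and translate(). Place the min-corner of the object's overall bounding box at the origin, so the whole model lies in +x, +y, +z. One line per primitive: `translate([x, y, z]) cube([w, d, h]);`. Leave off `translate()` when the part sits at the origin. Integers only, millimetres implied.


cube([118, 118, 1469]);
translate([2095, 0, 0]) cube([118, 118, 1469]);
translate([118, 0, 234]) cube([1977, 118, 81]);
translate([118, 0, 1128]) cube([1977, 118, 81]);
translate([224, 118, 83]) cube([101, 24, 1400]);
translate([431, 118, 83]) cube([101, 24, 1400]);
translate([638, 118, 83]) cube([101, 24, 1400]);
translate([845, 118, 83]) cube([101, 24, 1400]);
translate([1052, 118, 83]) cube([101, 24, 1400]);
translate([1259, 118, 83]) cube([101, 24, 1400]);
translate([1466, 118, 83]) cube([101, 24, 1400]);
translate([1673, 118, 83]) cube([101, 24, 1400]);
translate([1880, 118, 83]) cube([101, 24, 1400]);


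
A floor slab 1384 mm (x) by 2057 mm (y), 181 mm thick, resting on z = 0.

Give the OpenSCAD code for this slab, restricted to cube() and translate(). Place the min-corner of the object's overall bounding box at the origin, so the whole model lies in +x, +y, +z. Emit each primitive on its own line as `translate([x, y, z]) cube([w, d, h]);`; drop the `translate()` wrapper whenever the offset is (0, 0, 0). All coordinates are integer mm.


cube([1384, 2057, 181]);


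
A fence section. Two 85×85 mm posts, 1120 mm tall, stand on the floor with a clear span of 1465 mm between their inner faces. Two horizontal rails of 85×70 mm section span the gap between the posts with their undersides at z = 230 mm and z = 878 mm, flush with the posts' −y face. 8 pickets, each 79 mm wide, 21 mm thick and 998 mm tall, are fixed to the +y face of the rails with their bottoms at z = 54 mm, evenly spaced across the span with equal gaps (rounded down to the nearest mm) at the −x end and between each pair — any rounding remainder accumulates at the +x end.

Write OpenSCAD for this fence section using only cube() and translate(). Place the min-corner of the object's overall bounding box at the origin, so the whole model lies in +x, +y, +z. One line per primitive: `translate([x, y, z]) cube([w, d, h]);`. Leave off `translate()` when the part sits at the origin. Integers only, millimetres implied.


cube([85, 85, 1120]);
translate([1550, 0, 0]) cube([85, 85, 1120]);
translate([85, 0, 230]) cube([1465, 85, 70]);
translate([85, 0, 878]) cube([1465, 85, 70]);
translate([177, 85, 54]) cube([79, 21, 998]);
translate([348, 85, 54]) cube([79, 21, 998]);
translate([519, 85, 54]) cube([79, 21, 998]);
translate([690, 85, 54]) cube([79, 21, 998]);
translate([861, 85, 54]) cube([79, 21, 998]);
translate([1032, 85, 54]) cube([79, 21, 998]);
translate([1203, 85, 54]) cube([79, 21, 998]);
translate([1374, 85, 54]) cube([79, 21, 998]);


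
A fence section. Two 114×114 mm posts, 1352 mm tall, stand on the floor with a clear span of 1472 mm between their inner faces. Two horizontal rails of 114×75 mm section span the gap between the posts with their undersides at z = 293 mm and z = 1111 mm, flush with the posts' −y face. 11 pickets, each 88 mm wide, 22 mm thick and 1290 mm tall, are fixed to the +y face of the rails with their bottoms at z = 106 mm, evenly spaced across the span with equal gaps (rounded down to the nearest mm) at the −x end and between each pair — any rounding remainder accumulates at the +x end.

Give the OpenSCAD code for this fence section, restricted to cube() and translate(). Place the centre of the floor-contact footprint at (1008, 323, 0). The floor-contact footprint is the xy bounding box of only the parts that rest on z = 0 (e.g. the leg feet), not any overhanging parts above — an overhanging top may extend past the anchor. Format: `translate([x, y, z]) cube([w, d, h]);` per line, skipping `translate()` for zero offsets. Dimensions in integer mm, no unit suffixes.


translate([158, 266, 0]) cube([114, 114, 1352]);
translate([1744, 266, 0]) cube([114, 114, 1352]);
translate([272, 266, 293]) cube([1472, 114, 75]);
translate([272, 266, 1111]) cube([1472, 114, 75]);
translate([314, 380, 106]) cube([88, 22, 1290]);
translate([444, 380, 106]) cube([88, 22, 1290]);
translate([574, 380, 106]) cube([88, 22, 1290]);
translate([704, 380, 106]) cube([88, 22, 1290]);
translate([834, 380, 106]) cube([88, 22, 1290]);
translate([964, 380, 106]) cube([88, 22, 1290]);
translate([1094, 380, 106]) cube([88, 22, 1290]);
translate([1224, 380, 106]) cube([88, 22, 1290]);
translate([1354, 380, 106]) cube([88, 22, 1290]);
translate([1484, 380, 106]) cube([88, 22, 1290]);
translate([1614, 380, 106]) cube([88, 22, 1290]);


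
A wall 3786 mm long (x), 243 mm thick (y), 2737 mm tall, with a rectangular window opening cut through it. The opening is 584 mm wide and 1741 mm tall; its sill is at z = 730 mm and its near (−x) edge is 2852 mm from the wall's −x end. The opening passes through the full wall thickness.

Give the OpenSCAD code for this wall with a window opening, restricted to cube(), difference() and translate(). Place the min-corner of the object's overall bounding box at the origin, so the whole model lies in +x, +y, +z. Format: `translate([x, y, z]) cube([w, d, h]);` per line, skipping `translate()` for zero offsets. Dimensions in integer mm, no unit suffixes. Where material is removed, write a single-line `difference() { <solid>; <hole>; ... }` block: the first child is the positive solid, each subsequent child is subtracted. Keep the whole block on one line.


difference() { cube([3786, 243, 2737]); translate([2852, 0, 730]) cube([584, 243, 1741]); }


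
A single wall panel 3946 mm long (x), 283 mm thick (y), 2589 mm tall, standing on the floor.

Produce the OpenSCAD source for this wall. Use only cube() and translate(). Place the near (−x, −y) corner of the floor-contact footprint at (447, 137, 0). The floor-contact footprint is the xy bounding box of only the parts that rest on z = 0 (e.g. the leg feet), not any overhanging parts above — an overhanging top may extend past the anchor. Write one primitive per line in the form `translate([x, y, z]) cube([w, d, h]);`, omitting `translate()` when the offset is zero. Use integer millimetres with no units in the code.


translate([447, 137, 0]) cube([3946, 283, 2589]);


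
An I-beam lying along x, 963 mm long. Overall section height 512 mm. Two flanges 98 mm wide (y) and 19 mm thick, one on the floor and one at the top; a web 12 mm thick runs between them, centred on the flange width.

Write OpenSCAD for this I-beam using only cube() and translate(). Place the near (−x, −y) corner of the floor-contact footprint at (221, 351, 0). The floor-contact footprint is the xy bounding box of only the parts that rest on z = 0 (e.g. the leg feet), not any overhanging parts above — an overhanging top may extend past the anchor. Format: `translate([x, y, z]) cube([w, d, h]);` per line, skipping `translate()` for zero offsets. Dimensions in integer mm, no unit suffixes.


translate([221, 351, 0]) cube([963, 98, 19]);
translate([221, 394, 19]) cube([963, 12, 474]);
translate([221, 351, 493]) cube([963, 98, 19]);


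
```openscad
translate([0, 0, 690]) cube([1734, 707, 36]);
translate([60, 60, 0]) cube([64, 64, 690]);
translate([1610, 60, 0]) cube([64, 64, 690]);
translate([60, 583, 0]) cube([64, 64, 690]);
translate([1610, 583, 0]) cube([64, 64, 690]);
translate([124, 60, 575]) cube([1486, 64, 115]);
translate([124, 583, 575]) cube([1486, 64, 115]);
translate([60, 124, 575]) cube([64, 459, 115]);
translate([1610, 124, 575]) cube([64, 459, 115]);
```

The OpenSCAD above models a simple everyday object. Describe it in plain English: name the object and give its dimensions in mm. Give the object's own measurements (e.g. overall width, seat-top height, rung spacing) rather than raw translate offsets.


A table: top 1734 mm (x) × 707 mm (y), 36 mm thick, upper face at z = 726 mm, on four 64×64 mm square legs, each inset 60 mm from the nearest pair of top edges from z = 0 to the bottom of the top. Four apron rails, 64 mm thick and 115 mm tall, run between adjacent legs with their top edges flush with the underside of the top and their outer faces flush with the legs' outer faces.


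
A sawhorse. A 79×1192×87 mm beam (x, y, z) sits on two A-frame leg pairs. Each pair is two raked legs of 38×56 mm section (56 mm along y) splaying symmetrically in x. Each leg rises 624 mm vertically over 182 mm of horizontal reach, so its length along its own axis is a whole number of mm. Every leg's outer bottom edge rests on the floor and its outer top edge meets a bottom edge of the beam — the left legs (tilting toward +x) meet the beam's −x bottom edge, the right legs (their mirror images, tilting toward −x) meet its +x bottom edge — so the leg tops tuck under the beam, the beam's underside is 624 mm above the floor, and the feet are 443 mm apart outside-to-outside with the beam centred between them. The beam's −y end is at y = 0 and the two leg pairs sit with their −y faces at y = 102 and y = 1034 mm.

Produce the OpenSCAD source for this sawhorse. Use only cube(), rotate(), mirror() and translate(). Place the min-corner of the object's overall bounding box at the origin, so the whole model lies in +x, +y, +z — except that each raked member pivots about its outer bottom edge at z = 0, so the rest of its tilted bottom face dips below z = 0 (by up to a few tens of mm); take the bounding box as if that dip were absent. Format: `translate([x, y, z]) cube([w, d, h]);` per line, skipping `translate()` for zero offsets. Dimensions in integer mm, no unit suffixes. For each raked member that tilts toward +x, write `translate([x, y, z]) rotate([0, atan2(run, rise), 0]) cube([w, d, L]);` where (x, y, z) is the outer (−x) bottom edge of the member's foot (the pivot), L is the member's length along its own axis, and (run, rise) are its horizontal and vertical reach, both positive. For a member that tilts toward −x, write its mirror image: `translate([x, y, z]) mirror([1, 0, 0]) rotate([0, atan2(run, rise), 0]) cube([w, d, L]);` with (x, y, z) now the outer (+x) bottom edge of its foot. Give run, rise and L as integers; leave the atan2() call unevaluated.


// leg length = √(182² + 624²) = 650
// right-leg outer foot x = 2·182 + 79 = 443
// beam min-corner = (182, 0, 624)
translate([182, 0, 624]) cube([79, 1192, 87]);
translate([0, 102, 0]) rotate([0, atan2(182, 624), 0]) cube([38, 56, 650]);
translate([443, 102, 0]) mirror([1, 0, 0]) rotate([0, atan2(182, 624), 0]) cube([38, 56, 650]);
translate([0, 1034, 0]) rotate([0, atan2(182, 624), 0]) cube([38, 56, 650]);
translate([443, 1034, 0]) mirror([1, 0, 0]) rotate([0, atan2(182, 624), 0]) cube([38, 56, 650]);


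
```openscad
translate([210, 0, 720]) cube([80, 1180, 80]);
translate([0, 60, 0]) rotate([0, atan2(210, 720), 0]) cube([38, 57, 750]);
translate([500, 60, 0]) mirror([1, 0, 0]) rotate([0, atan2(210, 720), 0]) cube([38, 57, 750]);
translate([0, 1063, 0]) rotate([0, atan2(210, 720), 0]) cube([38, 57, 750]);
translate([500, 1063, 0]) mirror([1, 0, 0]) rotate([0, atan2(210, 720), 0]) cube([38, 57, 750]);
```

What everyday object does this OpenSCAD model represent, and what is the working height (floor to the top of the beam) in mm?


A sawhorse. The overall height is 800 mm.

A beam across two mirrored pairs of raked legs — a sawhorse. The beam's underside is at z = 720 (matching the legs' vertical rise in atan2(210, 720)) and the beam is 80 mm tall, so its top is at 720 + 80 = 800 mm. The raked legs top out at the beam's underside, so that is the highest point.


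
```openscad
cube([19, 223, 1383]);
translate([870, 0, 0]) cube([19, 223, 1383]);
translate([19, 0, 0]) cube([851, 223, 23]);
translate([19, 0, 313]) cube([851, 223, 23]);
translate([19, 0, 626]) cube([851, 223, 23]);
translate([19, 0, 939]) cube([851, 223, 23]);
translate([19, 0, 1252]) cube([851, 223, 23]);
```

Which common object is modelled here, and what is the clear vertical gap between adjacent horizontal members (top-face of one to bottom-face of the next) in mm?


A bookshelf. The clear shelf gap is 290 mm.

Two tall side panels with 5 horizontal boards between them — a bookshelf. The first two shelf undersides are at z = 0 and z = 313; with shelf thickness 23, the clear gap is 313 − 0 − 23 = 290 mm.


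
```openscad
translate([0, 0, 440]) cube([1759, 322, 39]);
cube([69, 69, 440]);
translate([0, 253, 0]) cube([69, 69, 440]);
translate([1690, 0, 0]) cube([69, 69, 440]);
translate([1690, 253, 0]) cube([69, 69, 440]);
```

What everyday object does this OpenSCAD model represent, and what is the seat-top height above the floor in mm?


A bench. The seat-top height is 479 mm.

A long slab on four corner posts — a bench. The slab sits at z = 440 with thickness 39, so the top is 440 + 39 = 479 mm.


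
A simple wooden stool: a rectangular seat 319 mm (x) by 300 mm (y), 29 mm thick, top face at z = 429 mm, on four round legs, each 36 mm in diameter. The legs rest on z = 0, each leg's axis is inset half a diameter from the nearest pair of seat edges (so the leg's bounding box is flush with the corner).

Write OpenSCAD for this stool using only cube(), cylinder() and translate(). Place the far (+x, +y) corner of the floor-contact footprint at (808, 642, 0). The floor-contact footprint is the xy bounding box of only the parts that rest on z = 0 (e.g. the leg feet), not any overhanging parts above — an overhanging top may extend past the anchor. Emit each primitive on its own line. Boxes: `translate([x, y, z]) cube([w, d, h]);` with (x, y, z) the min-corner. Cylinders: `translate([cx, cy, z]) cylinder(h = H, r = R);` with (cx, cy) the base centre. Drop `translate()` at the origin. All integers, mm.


translate([489, 342, 400]) cube([319, 300, 29]);
translate([507, 360, 0]) cylinder(h = 400, r = 18);
translate([790, 360, 0]) cylinder(h = 400, r = 18);
translate([507, 624, 0]) cylinder(h = 400, r = 18);
translate([790, 624, 0]) cylinder(h = 400, r = 18);


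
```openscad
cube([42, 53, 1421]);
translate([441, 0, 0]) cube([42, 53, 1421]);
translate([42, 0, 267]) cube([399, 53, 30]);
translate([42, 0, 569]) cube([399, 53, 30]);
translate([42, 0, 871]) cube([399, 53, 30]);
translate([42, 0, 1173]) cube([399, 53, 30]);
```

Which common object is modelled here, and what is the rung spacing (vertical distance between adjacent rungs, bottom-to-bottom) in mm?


A ladder. The rung spacing is 302 mm.

Two tall 42×53 posts with 4 short bars between them — a ladder. Adjacent rungs sit at z = 267 and z = 569, so the spacing is 569 − 267 = 302 mm.


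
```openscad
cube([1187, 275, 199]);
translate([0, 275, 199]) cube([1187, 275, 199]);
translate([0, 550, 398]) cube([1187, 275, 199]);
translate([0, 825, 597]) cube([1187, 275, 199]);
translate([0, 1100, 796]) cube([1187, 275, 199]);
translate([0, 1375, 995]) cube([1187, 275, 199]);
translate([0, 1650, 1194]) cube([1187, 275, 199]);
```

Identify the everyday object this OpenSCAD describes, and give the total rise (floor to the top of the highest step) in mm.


A staircase. The total rise is 1393 mm.

7 identical blocks, each offset up and back from the previous — a staircase. Each step is 199 mm tall and there are 7 of them, so the total rise is 7 × 199 = 1393 mm.


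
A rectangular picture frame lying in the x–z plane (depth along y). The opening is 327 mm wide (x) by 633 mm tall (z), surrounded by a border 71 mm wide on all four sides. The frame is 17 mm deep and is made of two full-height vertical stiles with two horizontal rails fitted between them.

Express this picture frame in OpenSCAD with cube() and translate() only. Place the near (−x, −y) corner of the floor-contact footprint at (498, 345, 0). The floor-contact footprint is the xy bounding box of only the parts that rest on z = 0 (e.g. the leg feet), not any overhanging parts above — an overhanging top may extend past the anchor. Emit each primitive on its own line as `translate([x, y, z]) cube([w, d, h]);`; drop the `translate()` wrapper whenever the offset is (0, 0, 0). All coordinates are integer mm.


translate([498, 345, 0]) cube([71, 17, 775]);
translate([896, 345, 0]) cube([71, 17, 775]);
translate([569, 345, 0]) cube([327, 17, 71]);
translate([569, 345, 704]) cube([327, 17, 71]);


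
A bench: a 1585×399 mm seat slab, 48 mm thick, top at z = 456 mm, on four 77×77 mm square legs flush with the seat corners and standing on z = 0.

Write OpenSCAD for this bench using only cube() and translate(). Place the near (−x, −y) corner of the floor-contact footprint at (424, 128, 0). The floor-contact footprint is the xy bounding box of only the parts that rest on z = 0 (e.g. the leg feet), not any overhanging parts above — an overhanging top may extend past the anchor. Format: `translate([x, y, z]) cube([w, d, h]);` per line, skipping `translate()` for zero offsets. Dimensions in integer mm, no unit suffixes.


// leg_h = 456 − 48 = 408
translate([424, 128, 408]) cube([1585, 399, 48]);
translate([424, 128, 0]) cube([77, 77, 408]);
translate([424, 450, 0]) cube([77, 77, 408]);
translate([1932, 128, 0]) cube([77, 77, 408]);
translate([1932, 450, 0]) cube([77, 77, 408]);


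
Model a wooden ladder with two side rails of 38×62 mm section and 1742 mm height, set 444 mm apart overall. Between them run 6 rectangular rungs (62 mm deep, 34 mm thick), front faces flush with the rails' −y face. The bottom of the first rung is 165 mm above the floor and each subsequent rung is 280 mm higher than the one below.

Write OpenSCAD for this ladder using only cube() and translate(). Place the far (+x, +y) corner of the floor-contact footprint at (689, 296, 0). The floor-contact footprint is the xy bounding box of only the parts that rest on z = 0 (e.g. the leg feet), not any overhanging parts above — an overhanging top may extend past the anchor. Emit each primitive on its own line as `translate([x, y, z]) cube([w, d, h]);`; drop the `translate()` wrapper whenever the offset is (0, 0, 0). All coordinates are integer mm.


// rung span = 444 - 2*38 = 368
// rung[k] z = 165 + k*280
translate([245, 234, 0]) cube([38, 62, 1742]);
translate([651, 234, 0]) cube([38, 62, 1742]);
translate([283, 234, 165]) cube([368, 62, 34]);
translate([283, 234, 445]) cube([368, 62, 34]);
translate([283, 234, 725]) cube([368, 62, 34]);
translate([283, 234, 1005]) cube([368, 62, 34]);
translate([283, 234, 1285]) cube([368, 62, 34]);
translate([283, 234, 1565]) cube([368, 62, 34]);


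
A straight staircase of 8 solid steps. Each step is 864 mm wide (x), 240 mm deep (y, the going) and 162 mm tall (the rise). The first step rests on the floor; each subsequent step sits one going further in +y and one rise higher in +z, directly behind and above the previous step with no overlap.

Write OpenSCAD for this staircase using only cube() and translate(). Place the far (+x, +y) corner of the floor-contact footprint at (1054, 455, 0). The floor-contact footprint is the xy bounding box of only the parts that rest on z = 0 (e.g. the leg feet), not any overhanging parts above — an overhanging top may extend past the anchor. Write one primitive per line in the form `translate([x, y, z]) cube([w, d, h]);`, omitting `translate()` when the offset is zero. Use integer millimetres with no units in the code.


translate([190, 215, 0]) cube([864, 240, 162]);
translate([190, 455, 162]) cube([864, 240, 162]);
translate([190, 695, 324]) cube([864, 240, 162]);
translate([190, 935, 486]) cube([864, 240, 162]);
translate([190, 1175, 648]) cube([864, 240, 162]);
translate([190, 1415, 810]) cube([864, 240, 162]);
translate([190, 1655, 972]) cube([864, 240, 162]);
translate([190, 1895, 1134]) cube([864, 240, 162]);


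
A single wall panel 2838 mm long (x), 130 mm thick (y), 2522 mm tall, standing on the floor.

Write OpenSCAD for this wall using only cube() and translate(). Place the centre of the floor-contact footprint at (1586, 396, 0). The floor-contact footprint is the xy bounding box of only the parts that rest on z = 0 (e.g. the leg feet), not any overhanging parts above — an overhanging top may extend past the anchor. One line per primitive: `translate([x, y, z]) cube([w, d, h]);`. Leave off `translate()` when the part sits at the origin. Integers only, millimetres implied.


translate([167, 331, 0]) cube([2838, 130, 2522]);


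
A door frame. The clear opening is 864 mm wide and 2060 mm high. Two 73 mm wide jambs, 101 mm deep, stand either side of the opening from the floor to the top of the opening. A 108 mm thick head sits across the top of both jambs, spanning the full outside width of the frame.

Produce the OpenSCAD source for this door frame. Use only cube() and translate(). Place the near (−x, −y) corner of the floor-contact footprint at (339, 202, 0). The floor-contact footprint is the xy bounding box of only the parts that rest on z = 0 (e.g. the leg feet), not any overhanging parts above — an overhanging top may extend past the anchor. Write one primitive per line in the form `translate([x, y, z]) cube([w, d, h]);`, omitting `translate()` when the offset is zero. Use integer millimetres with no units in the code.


translate([339, 202, 0]) cube([73, 101, 2060]);
translate([1276, 202, 0]) cube([73, 101, 2060]);
translate([339, 202, 2060]) cube([1010, 101, 108]);


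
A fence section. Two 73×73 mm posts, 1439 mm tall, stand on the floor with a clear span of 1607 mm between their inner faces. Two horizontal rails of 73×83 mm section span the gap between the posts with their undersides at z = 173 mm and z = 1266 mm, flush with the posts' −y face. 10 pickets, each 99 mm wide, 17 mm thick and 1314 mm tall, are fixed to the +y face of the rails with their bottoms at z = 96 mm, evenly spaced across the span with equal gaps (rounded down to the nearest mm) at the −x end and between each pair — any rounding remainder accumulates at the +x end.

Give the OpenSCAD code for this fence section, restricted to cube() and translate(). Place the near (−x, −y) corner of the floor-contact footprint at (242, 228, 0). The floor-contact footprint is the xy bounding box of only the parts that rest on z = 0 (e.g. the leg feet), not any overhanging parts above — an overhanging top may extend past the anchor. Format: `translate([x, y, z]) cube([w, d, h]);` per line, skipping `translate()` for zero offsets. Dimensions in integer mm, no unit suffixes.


translate([242, 228, 0]) cube([73, 73, 1439]);
translate([1922, 228, 0]) cube([73, 73, 1439]);
translate([315, 228, 173]) cube([1607, 73, 83]);
translate([315, 228, 1266]) cube([1607, 73, 83]);
translate([371, 301, 96]) cube([99, 17, 1314]);
translate([526, 301, 96]) cube([99, 17, 1314]);
translate([681, 301, 96]) cube([99, 17, 1314]);
translate([836, 301, 96]) cube([99, 17, 1314]);
translate([991, 301, 96]) cube([99, 17, 1314]);
translate([1146, 301, 96]) cube([99, 17, 1314]);
translate([1301, 301, 96]) cube([99, 17, 1314]);
translate([1456, 301, 96]) cube([99, 17, 1314]);
translate([1611, 301, 96]) cube([99, 17, 1314]);
translate([1766, 301, 96]) cube([99, 17, 1314]);


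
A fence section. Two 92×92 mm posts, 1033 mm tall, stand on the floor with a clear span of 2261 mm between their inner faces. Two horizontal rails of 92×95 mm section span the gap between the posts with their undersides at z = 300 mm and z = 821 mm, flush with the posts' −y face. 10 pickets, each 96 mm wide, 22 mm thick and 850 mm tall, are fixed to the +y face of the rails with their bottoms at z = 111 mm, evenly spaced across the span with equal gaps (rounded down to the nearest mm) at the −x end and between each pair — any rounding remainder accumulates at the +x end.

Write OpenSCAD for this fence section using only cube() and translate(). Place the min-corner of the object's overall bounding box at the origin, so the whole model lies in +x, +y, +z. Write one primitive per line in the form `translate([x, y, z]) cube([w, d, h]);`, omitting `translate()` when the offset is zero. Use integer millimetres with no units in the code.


cube([92, 92, 1033]);
translate([2353, 0, 0]) cube([92, 92, 1033]);
translate([92, 0, 300]) cube([2261, 92, 95]);
translate([92, 0, 821]) cube([2261, 92, 95]);
translate([210, 92, 111]) cube([96, 22, 850]);
translate([424, 92, 111]) cube([96, 22, 850]);
translate([638, 92, 111]) cube([96, 22, 850]);
translate([852, 92, 111]) cube([96, 22, 850]);
translate([1066, 92, 111]) cube([96, 22, 850]);
translate([1280, 92, 111]) cube([96, 22, 850]);
translate([1494, 92, 111]) cube([96, 22, 850]);
translate([1708, 92, 111]) cube([96, 22, 850]);
translate([1922, 92, 111]) cube([96, 22, 850]);
translate([2136, 92, 111]) cube([96, 22, 850]);


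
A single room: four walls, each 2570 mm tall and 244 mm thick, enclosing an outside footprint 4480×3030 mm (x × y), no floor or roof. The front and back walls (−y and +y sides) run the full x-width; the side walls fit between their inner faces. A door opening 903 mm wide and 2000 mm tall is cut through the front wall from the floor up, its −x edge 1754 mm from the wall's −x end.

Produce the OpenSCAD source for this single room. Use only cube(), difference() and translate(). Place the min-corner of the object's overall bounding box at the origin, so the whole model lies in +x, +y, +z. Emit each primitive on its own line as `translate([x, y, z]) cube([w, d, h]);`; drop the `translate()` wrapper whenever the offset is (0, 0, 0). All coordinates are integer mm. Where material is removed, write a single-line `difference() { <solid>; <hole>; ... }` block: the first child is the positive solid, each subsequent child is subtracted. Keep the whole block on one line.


difference() { cube([4480, 244, 2570]); translate([1754, 0, 0]) cube([903, 244, 2000]); }
translate([0, 2786, 0]) cube([4480, 244, 2570]);
translate([0, 244, 0]) cube([244, 2542, 2570]);
translate([4236, 244, 0]) cube([244, 2542, 2570]);


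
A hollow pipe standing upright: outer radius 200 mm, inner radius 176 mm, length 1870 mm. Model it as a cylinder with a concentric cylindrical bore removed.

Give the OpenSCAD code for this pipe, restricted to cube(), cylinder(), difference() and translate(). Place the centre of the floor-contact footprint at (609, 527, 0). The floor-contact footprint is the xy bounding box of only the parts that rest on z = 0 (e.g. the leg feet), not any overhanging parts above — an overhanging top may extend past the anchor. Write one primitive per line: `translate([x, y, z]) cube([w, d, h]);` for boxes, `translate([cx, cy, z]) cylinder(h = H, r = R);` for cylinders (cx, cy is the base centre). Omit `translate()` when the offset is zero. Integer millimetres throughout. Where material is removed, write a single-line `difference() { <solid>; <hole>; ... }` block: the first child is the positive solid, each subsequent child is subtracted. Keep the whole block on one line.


difference() { translate([609, 527, 0]) cylinder(h = 1870, r = 200); translate([609, 527, 0]) cylinder(h = 1870, r = 176); }


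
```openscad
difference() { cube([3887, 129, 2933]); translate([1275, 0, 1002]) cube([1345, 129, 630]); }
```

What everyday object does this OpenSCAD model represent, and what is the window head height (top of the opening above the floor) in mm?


A wall with a window opening. The window head height is 1632 mm.

A wall with a rectangular opening subtracted — a window. Sill at z = 1002, opening 630 mm tall, so the head is at 1002 + 630 = 1632 mm.
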